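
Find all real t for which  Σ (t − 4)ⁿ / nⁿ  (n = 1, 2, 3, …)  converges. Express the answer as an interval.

(−∞, ∞)

Applying the root test, |a_n|^(1/n) = 1/n → 0.
The limit is 0 for every t, so R = ∞.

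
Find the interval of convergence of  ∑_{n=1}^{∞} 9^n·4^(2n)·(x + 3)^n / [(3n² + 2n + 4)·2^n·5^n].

[-221/72, -211/72]

The ratio of consecutive coefficients is [(3n² + 2n + 4)/(3(n+1)² + 2(n+1) + 4)] · 9·16/(2·5) → 72/5.
Hence the series converges for |x + 3| < 1/(72/5) = 5/72, so the radius of convergence is 5/72.
At x = -211/72: the terms are on the order of 1/n², so the series converges absolutely by comparison with the p-series (p = 2 > 1).
At x = -221/72: absolute convergence follows by limit comparison with Σ 1/n².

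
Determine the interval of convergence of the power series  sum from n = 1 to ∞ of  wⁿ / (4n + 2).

The ratio of consecutive coefficients is (4n + 2)/(4(n+1) + 2) → 1.
So the series converges when |w| < 1 and diverges when |w| > 1; R = 1.
When w = 1, the terms behave like c/n; limit comparison with the harmonic series gives divergence.
Check w = -1: convergence follows from the alternating series test (terms decrease monotonically to 0).

[-1, 1)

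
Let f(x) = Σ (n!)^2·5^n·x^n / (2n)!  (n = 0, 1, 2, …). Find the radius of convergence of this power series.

R = 4/5

The ratio of consecutive coefficients is (n+1)²/[(2n+1)·(2n+2)] · 5 → 5/4.
Thus R = 1/(5/4) = 4/5.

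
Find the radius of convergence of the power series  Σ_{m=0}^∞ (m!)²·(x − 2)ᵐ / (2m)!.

R = 4

Ratio test: |a_{m+1}/a_m| = (m+1)²/[(2m+1)·(2m+2)] → 1/4 as m → ∞.
The series converges when 1/4 · |x − 2| < 1, giving R = 4.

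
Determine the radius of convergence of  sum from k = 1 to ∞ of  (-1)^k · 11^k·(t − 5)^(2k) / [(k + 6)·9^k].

R = 3√11/11

Apply the ratio test: |a_{k+1}| / |a_k| = [(k + 6)/((k+1) + 6)] · 11/9, which tends to 11/9 as k → ∞.
Writing y = (t − 5)², the series in y has radius 9/11, so |t − 5| < √(9/11) and R = 3√11/11.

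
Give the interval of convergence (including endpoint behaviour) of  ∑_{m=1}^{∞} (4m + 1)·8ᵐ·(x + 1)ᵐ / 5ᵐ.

Ratio test: |a_{m+1}/a_m| = [(4(m+1) + 1)/(4m + 1)] · 8/5 → 8/5 as m → ∞.
Hence the series converges for |x + 1| < 1/(8/5) = 5/8, so the radius of convergence is 5/8.
At x = -3/8: the terms have absolute value of order m, which does not tend to 0, so the series diverges by the divergence test.
Check x = -13/8: the terms do not tend to 0, so the series diverges.

(-13/8, -3/8)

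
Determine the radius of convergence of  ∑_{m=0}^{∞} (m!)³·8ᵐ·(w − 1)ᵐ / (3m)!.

R = 27/8

Ratio test: |a_{m+1}/a_m| = (m+1)³/[(3m+1)·(3m+2)·(3m+3)] · 8 → 8/27 as m → ∞.
Convergence for |w − 1| · 8/27 < 1, i.e. |w − 1| < 27/8. So R = 27/8.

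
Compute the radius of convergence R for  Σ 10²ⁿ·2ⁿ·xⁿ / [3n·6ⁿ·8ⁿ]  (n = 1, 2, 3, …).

Ratio test: |a_{n+1}/a_n| = [3n/3(n+1)] · 100·2/(6·8) → 25/6 as n → ∞.
The series converges when 25/6 · |x| < 1, giving R = 6/25.

R = 6/25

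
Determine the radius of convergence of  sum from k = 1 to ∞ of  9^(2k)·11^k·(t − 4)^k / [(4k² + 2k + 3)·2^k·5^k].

The ratio of consecutive coefficients is [(4k² + 2k + 3)/(4(k+1)² + 2(k+1) + 3)] · 81·11/(2·5) → 891/10.
The series converges when 891/10 · |t − 4| < 1, giving R = 10/891.

R = 10/891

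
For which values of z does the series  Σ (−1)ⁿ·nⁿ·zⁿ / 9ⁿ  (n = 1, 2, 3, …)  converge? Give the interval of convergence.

{0}

Root test: |a_n|^(1/n) = n/9 → ∞.
Since the n-th root of |a_n| is unbounded, the series converges only at z = 0; R = 0.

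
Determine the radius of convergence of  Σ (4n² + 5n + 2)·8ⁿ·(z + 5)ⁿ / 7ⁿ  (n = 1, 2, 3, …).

R = 7/8

Apply the ratio test: |a_{n+1}| / |a_n| = [(4(n+1)² + 5(n+1) + 2)/(4n² + 5n + 2)] · 8/7, which tends to 8/7 as n → ∞.
Convergence for |z + 5| · 8/7 < 1, i.e. |z + 5| < 7/8. So R = 7/8.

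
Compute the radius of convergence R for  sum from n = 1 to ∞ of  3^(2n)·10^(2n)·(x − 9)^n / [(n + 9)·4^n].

R = 1/225

The ratio of consecutive coefficients is [(n + 9)/((n+1) + 9)] · 9·100/4 → 225.
Thus R = 1/(225) = 1/225.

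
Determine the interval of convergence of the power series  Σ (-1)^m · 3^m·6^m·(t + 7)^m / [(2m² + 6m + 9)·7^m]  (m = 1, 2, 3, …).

[-133/18, -119/18]

Apply the ratio test: |a_{m+1}| / |a_m| = [(2m² + 6m + 9)/(2(m+1)² + 6(m+1) + 9)] · 3·6/7, which tends to 18/7 as m → ∞.
Hence the series converges for |t + 7| < 1/(18/7) = 7/18, so the radius of convergence is 7/18.
Endpoint t = -119/18: the series is dominated by a constant times Σ 1/m², which converges (p = 2 > 1).
When t = -133/18, absolute convergence follows by limit comparison with Σ 1/m².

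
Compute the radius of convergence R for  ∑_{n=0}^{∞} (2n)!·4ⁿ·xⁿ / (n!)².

R = 1/16

By the ratio test, |a_{n+1}/a_n| = (2n+1)·(2n+2)/(n+1)² · 4 → 16.
Convergence for |x| · 16 < 1, i.e. |x| < 1/16. So R = 1/16.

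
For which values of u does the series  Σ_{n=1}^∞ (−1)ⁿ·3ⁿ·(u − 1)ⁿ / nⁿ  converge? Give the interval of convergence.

(−∞, ∞)

Root test: |a_n|^(1/n) = 3/n → 0.
The limit is 0 for every u, so R = ∞.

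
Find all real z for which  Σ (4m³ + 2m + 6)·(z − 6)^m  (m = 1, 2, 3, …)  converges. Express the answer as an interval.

(5, 7)

Ratio test: |a_{m+1}/a_m| = (4(m+1)³ + 2(m+1) + 6)/(4m³ + 2m + 6) → 1 as m → ∞.
Convergence for |z − 6| < 1, so R = 1.
Endpoint z = 7: the terms do not tend to 0, so the series diverges.
Check z = 5: the terms have absolute value of order m³, which does not tend to 0, so the series diverges by the divergence test.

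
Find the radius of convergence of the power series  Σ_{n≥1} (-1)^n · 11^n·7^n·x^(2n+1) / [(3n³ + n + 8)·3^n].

The ratio of consecutive coefficients is [(3n³ + n + 8)/(3(n+1)³ + (n+1) + 8)] · 11·7/3 → 77/3.
Successive powers of x differ by 2, so the series converges when |x|² · 77/3 < 1, i.e. |x| < √(3/77). So R = √231/77.

R = √231/77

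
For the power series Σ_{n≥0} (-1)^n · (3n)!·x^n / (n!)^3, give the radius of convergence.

R = 1/27

Apply the ratio test: |a_{n+1}| / |a_n| = (3n+1)·(3n+2)·(3n+3)/(n+1)³, which tends to 27 as n → ∞.
The series converges when 27 · |x| < 1, giving R = 1/27.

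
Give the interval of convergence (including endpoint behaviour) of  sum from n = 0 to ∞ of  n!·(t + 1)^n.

The ratio of consecutive coefficients is (n+1) → ∞.
The ratio grows without bound, so the series diverges whenever (t + 1) ≠ 0; it converges only at t = -1. R = 0.

{-1}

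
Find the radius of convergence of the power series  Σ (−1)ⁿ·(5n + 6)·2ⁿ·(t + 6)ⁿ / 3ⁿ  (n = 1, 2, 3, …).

R = 3/2

Ratio test: |a_{n+1}/a_n| = [(5(n+1) + 6)/(5n + 6)] · 2/3 → 2/3 as n → ∞.
Convergence for |t + 6| · 2/3 < 1, i.e. |t + 6| < 3/2. So R = 3/2.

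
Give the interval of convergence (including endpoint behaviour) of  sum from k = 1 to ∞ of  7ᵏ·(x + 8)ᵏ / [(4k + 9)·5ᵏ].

Ratio test: |a_{k+1}/a_k| = [(4k + 9)/(4(k+1) + 9)] · 7/5 → 7/5 as k → ∞.
Convergence for |x + 8| · 7/5 < 1, i.e. |x + 8| < 5/7. So R = 5/7.
When x = -51/7, comparison with the harmonic series Σ 1/k shows the series diverges.
When x = -61/7, an alternating series whose terms decrease to 0 in absolute value, so it converges by the Leibniz criterion.

[-61/7, -51/7)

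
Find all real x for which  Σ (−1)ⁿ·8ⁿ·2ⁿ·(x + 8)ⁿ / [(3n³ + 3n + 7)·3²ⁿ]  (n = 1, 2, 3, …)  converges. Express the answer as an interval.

Ratio test: |a_{n+1}/a_n| = [(3n³ + 3n + 7)/(3(n+1)³ + 3(n+1) + 7)] · 8·2/9 → 16/9 as n → ∞.
The series converges when 16/9 · |x + 8| < 1, giving R = 9/16.
At x = -119/16: the series is dominated by a constant times Σ 1/n³, which converges (p = 3 > 1).
Endpoint x = -137/16: the series is dominated by a constant times Σ 1/n³, which converges (p = 3 > 1).

[-137/16, -119/16]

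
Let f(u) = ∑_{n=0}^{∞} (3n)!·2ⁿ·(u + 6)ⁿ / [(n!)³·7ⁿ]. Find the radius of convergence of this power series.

R = 7/54

Ratio test: |a_{n+1}/a_n| = (3n+1)·(3n+2)·(3n+3)/(n+1)³ · 2/7 → 54/7 as n → ∞.
The series converges when 54/7 · |u + 6| < 1, giving R = 7/54.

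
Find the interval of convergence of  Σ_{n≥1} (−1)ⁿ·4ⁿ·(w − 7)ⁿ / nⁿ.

Applying the root test, |a_n|^(1/n) = 4/n → 0.
Since the n-th root of |a_n| tends to 0, the series converges for all real w; R = ∞.

(−∞, ∞)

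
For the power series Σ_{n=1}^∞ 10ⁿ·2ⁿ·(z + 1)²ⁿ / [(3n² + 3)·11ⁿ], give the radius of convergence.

R = √55/10

The ratio of consecutive coefficients is [(3n² + 3)/(3(n+1)² + 3)] · 10·2/11 → 20/11.
Successive powers of (z + 1) differ by 2, so the series converges when |z + 1|² · 20/11 < 1, i.e. |z + 1| < √(11/20). So R = √55/10.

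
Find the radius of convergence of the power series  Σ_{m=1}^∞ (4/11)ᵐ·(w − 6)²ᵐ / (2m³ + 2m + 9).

R = √11/2

Apply the ratio test: |a_{m+1}| / |a_m| = [(2m³ + 2m + 9)/(2(m+1)³ + 2(m+1) + 9)] · 4/11, which tends to 4/11 as m → ∞.
Successive powers of (w − 6) differ by 2, so the series converges when |w − 6|² · 4/11 < 1, i.e. |w − 6| < √(11/4). So R = √11/2.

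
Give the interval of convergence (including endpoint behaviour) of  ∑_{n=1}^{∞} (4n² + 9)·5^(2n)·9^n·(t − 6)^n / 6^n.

(448/75, 452/75)

The ratio of consecutive coefficients is [(4(n+1)² + 9)/(4n² + 9)] · 25·9/6 → 75/2.
The series converges when 75/2 · |t − 6| < 1, giving R = 2/75.
At t = 452/75: the terms do not tend to 0, so the series diverges.
Endpoint t = 448/75: the terms do not tend to 0, so the series diverges.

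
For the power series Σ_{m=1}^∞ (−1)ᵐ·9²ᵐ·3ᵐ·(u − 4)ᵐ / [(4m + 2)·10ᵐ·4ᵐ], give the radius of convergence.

R = 40/243

By the ratio test, |a_{m+1}/a_m| = [(4m + 2)/(4(m+1) + 2)] · 81·3/(10·4) → 243/40.
Convergence for |u − 4| · 243/40 < 1, i.e. |u − 4| < 40/243. So R = 40/243.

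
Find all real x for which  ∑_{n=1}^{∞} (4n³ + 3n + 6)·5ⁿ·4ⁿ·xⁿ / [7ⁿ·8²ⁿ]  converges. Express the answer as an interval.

The ratio of consecutive coefficients is [(4(n+1)³ + 3(n+1) + 6)/(4n³ + 3n + 6)] · 5·4/(7·64) → 5/112.
Hence the series converges for |x| < 1/(5/112) = 112/5, so the radius of convergence is 112/5.
When x = 112/5, the terms have absolute value of order n³, which does not tend to 0, so the series diverges by the divergence test.
At x = -112/5: the n-th term does not approach 0; divergence by the term test.

(-112/5, 112/5)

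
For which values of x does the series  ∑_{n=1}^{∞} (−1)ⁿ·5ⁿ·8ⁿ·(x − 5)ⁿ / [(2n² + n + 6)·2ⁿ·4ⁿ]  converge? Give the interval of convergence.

The ratio of consecutive coefficients is [(2n² + n + 6)/(2(n+1)² + (n+1) + 6)] · 5·8/(2·4) → 5.
Thus R = 1/(5) = 1/5.
Endpoint x = 26/5: the series is dominated by a constant times Σ 1/n², which converges (p = 2 > 1).
Endpoint x = 24/5: the terms are on the order of 1/n², so the series converges absolutely by comparison with the p-series (p = 2 > 1).

[24/5, 26/5]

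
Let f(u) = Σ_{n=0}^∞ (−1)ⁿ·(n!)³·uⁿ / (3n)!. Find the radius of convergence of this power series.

R = 27

By the ratio test, |a_{n+1}/a_n| = (n+1)³/[(3n+1)·(3n+2)·(3n+3)] → 1/27.
Thus R = 1/(1/27) = 27.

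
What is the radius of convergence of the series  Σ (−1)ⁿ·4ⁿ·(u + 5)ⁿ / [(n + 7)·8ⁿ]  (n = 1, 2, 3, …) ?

R = 2

The ratio of consecutive coefficients is [(n + 7)/((n+1) + 7)] · 4/8 → 1/2.
The series converges when 1/2 · |u + 5| < 1, giving R = 2.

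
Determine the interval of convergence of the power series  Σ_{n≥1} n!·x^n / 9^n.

{0}

Ratio test: |a_{n+1}/a_n| = (n+1) · 1/9 → ∞ as n → ∞.
The ratio grows without bound, so the series diverges whenever x ≠ 0; it converges only at x = 0. R = 0.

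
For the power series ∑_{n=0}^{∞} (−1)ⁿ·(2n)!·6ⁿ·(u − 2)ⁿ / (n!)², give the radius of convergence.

By the ratio test, |a_{n+1}/a_n| = (2n+1)·(2n+2)/(n+1)² · 6 → 24.
Thus R = 1/(24) = 1/24.

R = 1/24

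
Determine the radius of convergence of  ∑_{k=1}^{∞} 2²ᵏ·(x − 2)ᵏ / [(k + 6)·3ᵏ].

R = 3/4

By the ratio test, |a_{k+1}/a_k| = [(k + 6)/((k+1) + 6)] · 4/3 → 4/3.
Thus R = 1/(4/3) = 3/4.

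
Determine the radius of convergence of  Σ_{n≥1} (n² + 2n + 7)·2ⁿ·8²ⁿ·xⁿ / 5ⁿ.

Apply the ratio test: |a_{n+1}| / |a_n| = [((n+1)² + 2(n+1) + 7)/(n² + 2n + 7)] · 2·64/5, which tends to 128/5 as n → ∞.
Thus R = 1/(128/5) = 5/128.

R = 5/128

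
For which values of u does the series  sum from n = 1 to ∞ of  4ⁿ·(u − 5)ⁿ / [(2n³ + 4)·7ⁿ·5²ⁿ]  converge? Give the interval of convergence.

[-155/4, 195/4]

Apply the ratio test: |a_{n+1}| / |a_n| = [(2n³ + 4)/(2(n+1)³ + 4)] · 4/(7·25), which tends to 4/175 as n → ∞.
Thus R = 1/(4/175) = 175/4.
At u = 195/4: the terms are on the order of 1/n³, so the series converges absolutely by comparison with the p-series (p = 3 > 1).
At u = -155/4: the series is dominated by a constant times Σ 1/n³, which converges (p = 3 > 1).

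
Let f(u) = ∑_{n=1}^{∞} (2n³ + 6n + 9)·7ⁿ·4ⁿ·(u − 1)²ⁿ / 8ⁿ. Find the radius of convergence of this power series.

Apply the ratio test: |a_{n+1}| / |a_n| = [(2(n+1)³ + 6(n+1) + 9)/(2n³ + 6n + 9)] · 7·4/8, which tends to 7/2 as n → ∞.
Successive powers of (u − 1) differ by 2, so the series converges when |u − 1|² · 7/2 < 1, i.e. |u − 1| < √(2/7). So R = √14/7.

R = √14/7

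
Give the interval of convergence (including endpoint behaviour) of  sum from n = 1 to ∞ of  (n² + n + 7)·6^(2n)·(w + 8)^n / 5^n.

The ratio of consecutive coefficients is [((n+1)² + (n+1) + 7)/(n² + n + 7)] · 36/5 → 36/5.
The series converges when 36/5 · |w + 8| < 1, giving R = 5/36.
When w = -283/36, the terms have absolute value of order n², which does not tend to 0, so the series diverges by the divergence test.
Endpoint w = -293/36: the terms have absolute value of order n², which does not tend to 0, so the series diverges by the divergence test.

(-293/36, -283/36)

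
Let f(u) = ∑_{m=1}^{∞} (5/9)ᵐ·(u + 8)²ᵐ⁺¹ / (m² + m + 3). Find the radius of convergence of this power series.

R = 3√5/5

Ratio test: |a_{m+1}/a_m| = [(m² + m + 3)/((m+1)² + (m+1) + 3)] · 5/9 → 5/9 as m → ∞.
Writing y = (u + 8)², the series in y has radius 9/5, so |u + 8| < √(9/5) and R = 3√5/5.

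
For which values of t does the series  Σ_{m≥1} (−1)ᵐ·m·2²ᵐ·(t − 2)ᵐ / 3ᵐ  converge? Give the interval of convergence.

(5/4, 11/4)

The ratio of consecutive coefficients is [(m+1)/m] · 4/3 → 4/3.
Thus R = 1/(4/3) = 3/4.
When t = 11/4, the terms do not tend to 0, so the series diverges.
When t = 5/4, the m-th term does not approach 0; divergence by the term test.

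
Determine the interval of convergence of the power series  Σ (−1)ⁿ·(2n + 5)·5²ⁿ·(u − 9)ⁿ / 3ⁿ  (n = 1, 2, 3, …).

By the ratio test, |a_{n+1}/a_n| = [(2(n+1) + 5)/(2n + 5)] · 25/3 → 25/3.
Hence the series converges for |u − 9| < 1/(25/3) = 3/25, so the radius of convergence is 3/25.
When u = 228/25, the n-th term does not approach 0; divergence by the term test.
When u = 222/25, the terms do not tend to 0, so the series diverges.

(222/25, 228/25)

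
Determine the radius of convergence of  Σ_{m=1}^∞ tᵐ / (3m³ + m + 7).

By the ratio test, |a_{m+1}/a_m| = (3m³ + m + 7)/(3(m+1)³ + (m+1) + 7) → 1.
So the series converges when |t| < 1 and diverges when |t| > 1; R = 1.

R = 1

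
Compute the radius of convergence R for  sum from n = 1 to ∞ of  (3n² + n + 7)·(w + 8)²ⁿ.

Ratio test: |a_{n+1}/a_n| = (3(n+1)² + (n+1) + 7)/(3n² + n + 7) → 1 as n → ∞.
Successive powers of (w + 8) differ by 2, so the series converges when |w + 8|² · 1 < 1, i.e. |w + 8| < √(1) = 1. So R = 1.

R = 1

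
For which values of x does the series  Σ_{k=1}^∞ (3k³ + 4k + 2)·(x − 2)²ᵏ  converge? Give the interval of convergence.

Apply the ratio test: |a_{k+1}| / |a_k| = (3(k+1)³ + 4(k+1) + 2)/(3k³ + 4k + 2), which tends to 1 as k → ∞.
Writing y = (x − 2)², the series in y has radius 1, so |x − 2| < √(1) = 1 and R = 1.
Endpoint x = 3: the terms do not tend to 0, so the series diverges.
At x = 1: the terms do not tend to 0, so the series diverges.

(1, 3)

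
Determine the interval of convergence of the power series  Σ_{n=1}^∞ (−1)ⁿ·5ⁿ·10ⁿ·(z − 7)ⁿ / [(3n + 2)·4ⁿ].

(173/25, 177/25]

By the ratio test, |a_{n+1}/a_n| = [(3n + 2)/(3(n+1) + 2)] · 5·10/4 → 25/2.
Hence the series converges for |z − 7| < 1/(25/2) = 2/25, so the radius of convergence is 2/25.
At z = 177/25: an alternating series whose terms decrease to 0 in absolute value, so it converges by the Leibniz criterion.
Endpoint z = 173/25: the terms behave like c/n; limit comparison with the harmonic series gives divergence.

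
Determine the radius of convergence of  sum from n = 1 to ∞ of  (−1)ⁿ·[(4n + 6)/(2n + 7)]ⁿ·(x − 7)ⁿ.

R = 1/2

By the Cauchy root test, |a_n|^(1/n) = (4n + 6)/(2n + 7) → 2.
Hence the series converges for |x − 7| < 1/(2) = 1/2, so the radius of convergence is 1/2.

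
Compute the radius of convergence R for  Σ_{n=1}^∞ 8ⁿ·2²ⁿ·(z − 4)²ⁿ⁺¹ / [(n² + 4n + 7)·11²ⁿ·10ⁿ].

By the ratio test, |a_{n+1}/a_n| = [(n² + 4n + 7)/((n+1)² + 4(n+1) + 7)] · 8·4/(121·10) → 16/605.
Since the exponent of (z − 4) increases by 2 each term, convergence requires |z − 4|² < 605/16, hence R = 11√5/4.

R = 11√5/4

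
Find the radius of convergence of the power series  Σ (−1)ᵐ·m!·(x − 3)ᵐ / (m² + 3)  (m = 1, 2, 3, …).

R = 0

By the ratio test, |a_{m+1}/a_m| = (m+1) · (m² + 3)/((m+1)² + 3) → ∞.
Since the ratio → ∞, the series diverges for every x ≠ 3, and R = 0.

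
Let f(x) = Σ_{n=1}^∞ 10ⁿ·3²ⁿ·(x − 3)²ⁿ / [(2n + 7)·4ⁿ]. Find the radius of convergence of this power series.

R = √10/15

The ratio of consecutive coefficients is [(2n + 7)/(2(n+1) + 7)] · 10·9/4 → 45/2.
Successive powers of (x − 3) differ by 2, so the series converges when |x − 3|² · 45/2 < 1, i.e. |x − 3| < √(2/45). So R = √10/15.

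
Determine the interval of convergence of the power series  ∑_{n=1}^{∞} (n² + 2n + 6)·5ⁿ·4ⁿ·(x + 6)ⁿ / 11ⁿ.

(-131/20, -109/20)

The ratio of consecutive coefficients is [((n+1)² + 2(n+1) + 6)/(n² + 2n + 6)] · 5·4/11 → 20/11.
Thus R = 1/(20/11) = 11/20.
At x = -109/20: the terms do not tend to 0, so the series diverges.
Check x = -131/20: the terms have absolute value of order n², which does not tend to 0, so the series diverges by the divergence test.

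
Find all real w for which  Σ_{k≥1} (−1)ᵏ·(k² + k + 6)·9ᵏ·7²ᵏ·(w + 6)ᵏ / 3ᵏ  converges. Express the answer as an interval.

(-883/147, -881/147)

Ratio test: |a_{k+1}/a_k| = [((k+1)² + (k+1) + 6)/(k² + k + 6)] · 9·49/3 → 147 as k → ∞.
Convergence for |w + 6| · 147 < 1, i.e. |w + 6| < 1/147. So R = 1/147.
Check w = -881/147: the terms do not tend to 0, so the series diverges.
At w = -883/147: the k-th term does not approach 0; divergence by the term test.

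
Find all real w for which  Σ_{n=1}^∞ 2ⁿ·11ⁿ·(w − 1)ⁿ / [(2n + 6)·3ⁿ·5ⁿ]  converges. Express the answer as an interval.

Apply the ratio test: |a_{n+1}| / |a_n| = [(2n + 6)/(2(n+1) + 6)] · 2·11/(3·5), which tends to 22/15 as n → ∞.
The series converges when 22/15 · |w − 1| < 1, giving R = 15/22.
When w = 37/22, comparison with the harmonic series Σ 1/n shows the series diverges.
When w = 7/22, an alternating series whose terms decrease to 0 in absolute value, so it converges by the Leibniz criterion.

[7/22, 37/22)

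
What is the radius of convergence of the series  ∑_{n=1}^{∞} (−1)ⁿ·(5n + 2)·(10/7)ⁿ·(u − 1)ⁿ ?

Ratio test: |a_{n+1}/a_n| = [(5(n+1) + 2)/(5n + 2)] · 10/7 → 10/7 as n → ∞.
The series converges when 10/7 · |u − 1| < 1, giving R = 7/10.

R = 7/10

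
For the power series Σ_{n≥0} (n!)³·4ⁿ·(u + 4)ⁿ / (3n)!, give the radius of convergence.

Ratio test: |a_{n+1}/a_n| = (n+1)³/[(3n+1)·(3n+2)·(3n+3)] · 4 → 4/27 as n → ∞.
Convergence for |u + 4| · 4/27 < 1, i.e. |u + 4| < 27/4. So R = 27/4.

R = 27/4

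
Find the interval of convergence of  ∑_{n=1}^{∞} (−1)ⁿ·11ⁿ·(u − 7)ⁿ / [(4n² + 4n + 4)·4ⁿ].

[73/11, 81/11]

Apply the ratio test: |a_{n+1}| / |a_n| = [(4n² + 4n + 4)/(4(n+1)² + 4(n+1) + 4)] · 11/4, which tends to 11/4 as n → ∞.
The series converges when 11/4 · |u − 7| < 1, giving R = 4/11.
Check u = 81/11: the terms are on the order of 1/n², so the series converges absolutely by comparison with the p-series (p = 2 > 1).
When u = 73/11, the series is dominated by a constant times Σ 1/n², which converges (p = 2 > 1).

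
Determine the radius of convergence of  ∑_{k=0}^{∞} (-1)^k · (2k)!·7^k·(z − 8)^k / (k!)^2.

Ratio test: |a_{k+1}/a_k| = (2k+1)·(2k+2)/(k+1)² · 7 → 28 as k → ∞.
Convergence for |z − 8| · 28 < 1, i.e. |z − 8| < 1/28. So R = 1/28.

R = 1/28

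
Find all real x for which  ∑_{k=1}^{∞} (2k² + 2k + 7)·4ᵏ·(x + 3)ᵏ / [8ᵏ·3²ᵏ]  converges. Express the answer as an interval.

(-21, 15)

The ratio of consecutive coefficients is [(2(k+1)² + 2(k+1) + 7)/(2k² + 2k + 7)] · 4/(8·9) → 1/18.
Convergence for |x + 3| · 1/18 < 1, i.e. |x + 3| < 18. So R = 18.
When x = 15, the k-th term does not approach 0; divergence by the term test.
When x = -21, the k-th term does not approach 0; divergence by the term test.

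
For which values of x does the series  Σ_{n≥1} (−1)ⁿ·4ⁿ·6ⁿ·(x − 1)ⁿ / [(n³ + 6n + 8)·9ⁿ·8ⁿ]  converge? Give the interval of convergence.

[-2, 4]

Apply the ratio test: |a_{n+1}| / |a_n| = [(n³ + 6n + 8)/((n+1)³ + 6(n+1) + 8)] · 4·6/(9·8), which tends to 1/3 as n → ∞.
Thus R = 1/(1/3) = 3.
Check x = 4: the terms are on the order of 1/n³, so the series converges absolutely by comparison with the p-series (p = 3 > 1).
Endpoint x = -2: absolute convergence follows by limit comparison with Σ 1/n³.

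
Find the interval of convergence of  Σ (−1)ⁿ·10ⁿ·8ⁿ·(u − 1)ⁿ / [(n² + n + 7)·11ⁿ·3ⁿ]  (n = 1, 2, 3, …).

Apply the ratio test: |a_{n+1}| / |a_n| = [(n² + n + 7)/((n+1)² + (n+1) + 7)] · 10·8/(11·3), which tends to 80/33 as n → ∞.
Convergence for |u − 1| · 80/33 < 1, i.e. |u − 1| < 33/80. So R = 33/80.
At u = 113/80: the series is dominated by a constant times Σ 1/n², which converges (p = 2 > 1).
At u = 47/80: the series is dominated by a constant times Σ 1/n², which converges (p = 2 > 1).

[47/80, 113/80]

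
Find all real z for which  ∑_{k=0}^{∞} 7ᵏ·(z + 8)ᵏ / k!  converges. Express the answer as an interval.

The ratio of consecutive coefficients is 7 · 1/(k+1) → 0.
Since the limit is 0 < 1 for every z, the series converges on all of ℝ and R = ∞.

(−∞, ∞)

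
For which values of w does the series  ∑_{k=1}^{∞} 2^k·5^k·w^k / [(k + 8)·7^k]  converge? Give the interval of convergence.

The ratio of consecutive coefficients is [(k + 8)/((k+1) + 8)] · 2·5/7 → 10/7.
The series converges when 10/7 · |w| < 1, giving R = 7/10.
When w = 7/10, the terms are asymptotic to a nonzero constant times 1/k, so the series diverges by limit comparison with Σ 1/k.
When w = -7/10, the terms alternate in sign and decrease monotonically to 0 in absolute value (size ~ c/k), so the alternating series test gives convergence.

[-7/10, 7/10)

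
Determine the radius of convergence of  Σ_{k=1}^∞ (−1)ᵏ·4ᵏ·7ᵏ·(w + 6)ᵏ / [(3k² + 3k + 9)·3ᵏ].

Ratio test: |a_{k+1}/a_k| = [(3k² + 3k + 9)/(3(k+1)² + 3(k+1) + 9)] · 4·7/3 → 28/3 as k → ∞.
The series converges when 28/3 · |w + 6| < 1, giving R = 3/28.

R = 3/28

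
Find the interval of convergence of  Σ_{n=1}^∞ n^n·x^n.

{0}

Root test: |a_n|^(1/n) = n → ∞.
Since the n-th root of |a_n| is unbounded, the series converges only at x = 0; R = 0.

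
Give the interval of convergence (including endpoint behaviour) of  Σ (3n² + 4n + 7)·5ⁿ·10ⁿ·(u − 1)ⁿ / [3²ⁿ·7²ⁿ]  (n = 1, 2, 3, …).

Ratio test: |a_{n+1}/a_n| = [(3(n+1)² + 4(n+1) + 7)/(3n² + 4n + 7)] · 5·10/(9·49) → 50/441 as n → ∞.
The series converges when 50/441 · |u − 1| < 1, giving R = 441/50.
At u = 491/50: the terms do not tend to 0, so the series diverges.
When u = -391/50, the n-th term does not approach 0; divergence by the term test.

(-391/50, 491/50)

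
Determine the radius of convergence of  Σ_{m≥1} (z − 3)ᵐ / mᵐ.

R = ∞

Applying the root test, |a_m|^(1/m) = 1/m → 0.
The limit is 0 for every z, so R = ∞.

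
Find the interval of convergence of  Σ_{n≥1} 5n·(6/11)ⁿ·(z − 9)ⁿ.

(43/6, 65/6)

Ratio test: |a_{n+1}/a_n| = [5(n+1)/5n] · 6/11 → 6/11 as n → ∞.
Thus R = 1/(6/11) = 11/6.
At z = 65/6: the terms have absolute value of order n, which does not tend to 0, so the series diverges by the divergence test.
When z = 43/6, the terms do not tend to 0, so the series diverges.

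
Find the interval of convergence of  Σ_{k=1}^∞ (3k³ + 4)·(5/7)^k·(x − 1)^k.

(-2/5, 12/5)

The ratio of consecutive coefficients is [(3(k+1)³ + 4)/(3k³ + 4)] · 5/7 → 5/7.
Convergence for |x − 1| · 5/7 < 1, i.e. |x − 1| < 7/5. So R = 7/5.
Endpoint x = 12/5: the k-th term does not approach 0; divergence by the term test.
When x = -2/5, the k-th term does not approach 0; divergence by the term test.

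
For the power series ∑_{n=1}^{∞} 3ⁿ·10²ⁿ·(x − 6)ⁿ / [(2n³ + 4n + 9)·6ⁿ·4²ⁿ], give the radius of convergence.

R = 8/25

Apply the ratio test: |a_{n+1}| / |a_n| = [(2n³ + 4n + 9)/(2(n+1)³ + 4(n+1) + 9)] · 3·100/(6·16), which tends to 25/8 as n → ∞.
The series converges when 25/8 · |x − 6| < 1, giving R = 8/25.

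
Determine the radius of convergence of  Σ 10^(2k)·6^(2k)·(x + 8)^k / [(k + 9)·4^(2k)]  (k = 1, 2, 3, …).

R = 1/225

The ratio of consecutive coefficients is [(k + 9)/((k+1) + 9)] · 100·36/16 → 225.
Convergence for |x + 8| · 225 < 1, i.e. |x + 8| < 1/225. So R = 1/225.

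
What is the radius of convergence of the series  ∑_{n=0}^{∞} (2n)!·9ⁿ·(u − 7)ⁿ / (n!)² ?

By the ratio test, |a_{n+1}/a_n| = (2n+1)·(2n+2)/(n+1)² · 9 → 36.
Hence the series converges for |u − 7| < 1/(36) = 1/36, so the radius of convergence is 1/36.

R = 1/36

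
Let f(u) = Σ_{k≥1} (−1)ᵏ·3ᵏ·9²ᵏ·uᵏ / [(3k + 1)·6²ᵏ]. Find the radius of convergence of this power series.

By the ratio test, |a_{k+1}/a_k| = [(3k + 1)/(3(k+1) + 1)] · 3·81/36 → 27/4.
The series converges when 27/4 · |u| < 1, giving R = 4/27.

R = 4/27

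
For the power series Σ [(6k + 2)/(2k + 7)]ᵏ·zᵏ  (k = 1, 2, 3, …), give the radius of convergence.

By the Cauchy root test, |a_k|^(1/k) = (6k + 2)/(2k + 7) → 3.
Thus R = 1/(3) = 1/3.

R = 1/3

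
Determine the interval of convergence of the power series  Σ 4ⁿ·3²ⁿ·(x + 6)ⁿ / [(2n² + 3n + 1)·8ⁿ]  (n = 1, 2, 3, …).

Ratio test: |a_{n+1}/a_n| = [(2n² + 3n + 1)/(2(n+1)² + 3(n+1) + 1)] · 4·9/8 → 9/2 as n → ∞.
Thus R = 1/(9/2) = 2/9.
Check x = -52/9: absolute convergence follows by limit comparison with Σ 1/n².
When x = -56/9, the terms are on the order of 1/n², so the series converges absolutely by comparison with the p-series (p = 2 > 1).

[-56/9, -52/9]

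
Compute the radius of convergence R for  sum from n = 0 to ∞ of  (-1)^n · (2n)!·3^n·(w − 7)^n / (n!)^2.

The ratio of consecutive coefficients is (2n+1)·(2n+2)/(n+1)² · 3 → 12.
Thus R = 1/(12) = 1/12.

R = 1/12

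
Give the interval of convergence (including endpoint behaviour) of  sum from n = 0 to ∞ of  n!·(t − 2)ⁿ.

By the ratio test, |a_{n+1}/a_n| = (n+1) → ∞.
The terms grow without bound for any (t − 2) ≠ 0, so R = 0 (convergence only at t = 2).

{2}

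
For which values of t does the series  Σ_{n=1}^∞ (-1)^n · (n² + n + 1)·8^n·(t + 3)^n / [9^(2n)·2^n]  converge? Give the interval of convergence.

The ratio of consecutive coefficients is [((n+1)² + (n+1) + 1)/(n² + n + 1)] · 8/(81·2) → 4/81.
The series converges when 4/81 · |t + 3| < 1, giving R = 81/4.
Endpoint t = 69/4: the n-th term does not approach 0; divergence by the term test.
At t = -93/4: the terms do not tend to 0, so the series diverges.

(-93/4, 69/4)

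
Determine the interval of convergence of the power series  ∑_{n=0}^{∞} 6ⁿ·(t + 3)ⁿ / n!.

By the ratio test, |a_{n+1}/a_n| = 6 · 1/(n+1) → 0.
The limit is 0, so the series converges for all t; R = ∞.

(−∞, ∞)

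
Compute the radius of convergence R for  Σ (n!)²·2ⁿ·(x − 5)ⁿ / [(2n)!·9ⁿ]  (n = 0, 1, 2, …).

Apply the ratio test: |a_{n+1}| / |a_n| = (n+1)²/[(2n+1)·(2n+2)] · 2/9, which tends to 1/18 as n → ∞.
Thus R = 1/(1/18) = 18.

R = 18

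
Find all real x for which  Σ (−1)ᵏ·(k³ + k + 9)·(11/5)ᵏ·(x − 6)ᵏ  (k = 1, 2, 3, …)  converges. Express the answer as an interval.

(61/11, 71/11)

Apply the ratio test: |a_{k+1}| / |a_k| = [((k+1)³ + (k+1) + 9)/(k³ + k + 9)] · 11/5, which tends to 11/5 as k → ∞.
Hence the series converges for |x − 6| < 1/(11/5) = 5/11, so the radius of convergence is 5/11.
Endpoint x = 71/11: the k-th term does not approach 0; divergence by the term test.
At x = 61/11: the terms have absolute value of order k³, which does not tend to 0, so the series diverges by the divergence test.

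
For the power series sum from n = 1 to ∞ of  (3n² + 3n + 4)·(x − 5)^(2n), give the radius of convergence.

R = 1

By the ratio test, |a_{n+1}/a_n| = (3(n+1)² + 3(n+1) + 4)/(3n² + 3n + 4) → 1.
Writing y = (x − 5)², the series in y has radius 1, so |x − 5| < √(1) = 1 and R = 1.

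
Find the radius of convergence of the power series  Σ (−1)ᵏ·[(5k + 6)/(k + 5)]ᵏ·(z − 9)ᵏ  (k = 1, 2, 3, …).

By the Cauchy root test, |a_k|^(1/k) = (5k + 6)/(k + 5) → 5.
Thus R = 1/(5) = 1/5.

R = 1/5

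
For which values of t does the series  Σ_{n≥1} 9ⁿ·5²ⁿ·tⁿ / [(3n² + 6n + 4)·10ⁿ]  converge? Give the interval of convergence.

[-2/45, 2/45]

Apply the ratio test: |a_{n+1}| / |a_n| = [(3n² + 6n + 4)/(3(n+1)² + 6(n+1) + 4)] · 9·25/10, which tends to 45/2 as n → ∞.
Convergence for |t| · 45/2 < 1, i.e. |t| < 2/45. So R = 2/45.
At t = 2/45: absolute convergence follows by limit comparison with Σ 1/n².
At t = -2/45: the terms are on the order of 1/n², so the series converges absolutely by comparison with the p-series (p = 2 > 1).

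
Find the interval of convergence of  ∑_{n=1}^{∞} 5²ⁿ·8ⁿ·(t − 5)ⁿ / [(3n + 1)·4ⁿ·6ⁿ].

[122/25, 128/25)

The ratio of consecutive coefficients is [(3n + 1)/(3(n+1) + 1)] · 25·8/(4·6) → 25/3.
Convergence for |t − 5| · 25/3 < 1, i.e. |t − 5| < 3/25. So R = 3/25.
Endpoint t = 128/25: the terms are asymptotic to a nonzero constant times 1/n, so the series diverges by limit comparison with Σ 1/n.
At t = 122/25: the terms alternate in sign and decrease monotonically to 0 in absolute value (size ~ c/n), so the alternating series test gives convergence.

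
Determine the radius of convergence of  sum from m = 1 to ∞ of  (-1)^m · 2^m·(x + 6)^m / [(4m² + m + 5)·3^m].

R = 3/2

By the ratio test, |a_{m+1}/a_m| = [(4m² + m + 5)/(4(m+1)² + (m+1) + 5)] · 2/3 → 2/3.
The series converges when 2/3 · |x + 6| < 1, giving R = 3/2.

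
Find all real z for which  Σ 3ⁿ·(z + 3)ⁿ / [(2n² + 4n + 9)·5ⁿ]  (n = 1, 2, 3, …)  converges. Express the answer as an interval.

[-14/3, -4/3]

The ratio of consecutive coefficients is [(2n² + 4n + 9)/(2(n+1)² + 4(n+1) + 9)] · 3/5 → 3/5.
Hence the series converges for |z + 3| < 1/(3/5) = 5/3, so the radius of convergence is 5/3.
Endpoint z = -4/3: the terms are on the order of 1/n², so the series converges absolutely by comparison with the p-series (p = 2 > 1).
Check z = -14/3: the terms are on the order of 1/n², so the series converges absolutely by comparison with the p-series (p = 2 > 1).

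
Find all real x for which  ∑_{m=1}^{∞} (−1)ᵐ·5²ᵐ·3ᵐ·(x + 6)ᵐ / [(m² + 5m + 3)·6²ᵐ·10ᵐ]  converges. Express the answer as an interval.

[-54/5, -6/5]

Apply the ratio test: |a_{m+1}| / |a_m| = [(m² + 5m + 3)/((m+1)² + 5(m+1) + 3)] · 25·3/(36·10), which tends to 5/24 as m → ∞.
Convergence for |x + 6| · 5/24 < 1, i.e. |x + 6| < 24/5. So R = 24/5.
When x = -6/5, the series is dominated by a constant times Σ 1/m², which converges (p = 2 > 1).
When x = -54/5, the terms are on the order of 1/m², so the series converges absolutely by comparison with the p-series (p = 2 > 1).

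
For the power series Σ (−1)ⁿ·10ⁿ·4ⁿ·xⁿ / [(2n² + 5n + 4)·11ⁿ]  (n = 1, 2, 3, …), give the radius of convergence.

R = 11/40

Ratio test: |a_{n+1}/a_n| = [(2n² + 5n + 4)/(2(n+1)² + 5(n+1) + 4)] · 10·4/11 → 40/11 as n → ∞.
Hence the series converges for |x| < 1/(40/11) = 11/40, so the radius of convergence is 11/40.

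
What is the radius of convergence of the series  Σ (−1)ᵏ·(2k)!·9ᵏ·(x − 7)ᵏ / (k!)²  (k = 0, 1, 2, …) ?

R = 1/36

The ratio of consecutive coefficients is (2k+1)·(2k+2)/(k+1)² · 9 → 36.
The series converges when 36 · |x − 7| < 1, giving R = 1/36.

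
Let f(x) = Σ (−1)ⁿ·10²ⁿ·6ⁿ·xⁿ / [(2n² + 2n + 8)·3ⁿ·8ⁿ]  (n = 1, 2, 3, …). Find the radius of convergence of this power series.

The ratio of consecutive coefficients is [(2n² + 2n + 8)/(2(n+1)² + 2(n+1) + 8)] · 100·6/(3·8) → 25.
Hence the series converges for |x| < 1/(25) = 1/25, so the radius of convergence is 1/25.

R = 1/25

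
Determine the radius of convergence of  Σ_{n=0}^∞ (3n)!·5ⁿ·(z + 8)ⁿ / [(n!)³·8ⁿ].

Apply the ratio test: |a_{n+1}| / |a_n| = (3n+1)·(3n+2)·(3n+3)/(n+1)³ · 5/8, which tends to 135/8 as n → ∞.
Hence the series converges for |z + 8| < 1/(135/8) = 8/135, so the radius of convergence is 8/135.

R = 8/135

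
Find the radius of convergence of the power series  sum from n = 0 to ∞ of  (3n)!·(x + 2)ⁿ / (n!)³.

R = 1/27

The ratio of consecutive coefficients is (3n+1)·(3n+2)·(3n+3)/(n+1)³ → 27.
Thus R = 1/(27) = 1/27.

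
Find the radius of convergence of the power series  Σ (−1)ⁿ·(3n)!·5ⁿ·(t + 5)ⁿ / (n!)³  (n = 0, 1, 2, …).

R = 1/135

The ratio of consecutive coefficients is (3n+1)·(3n+2)·(3n+3)/(n+1)³ · 5 → 135.
Convergence for |t + 5| · 135 < 1, i.e. |t + 5| < 1/135. So R = 1/135.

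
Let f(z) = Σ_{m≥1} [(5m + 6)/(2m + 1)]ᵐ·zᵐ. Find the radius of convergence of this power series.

R = 2/5

Applying the root test, |a_m|^(1/m) = (5m + 6)/(2m + 1) → 5/2.
Convergence for |z| · 5/2 < 1, i.e. |z| < 2/5. So R = 2/5.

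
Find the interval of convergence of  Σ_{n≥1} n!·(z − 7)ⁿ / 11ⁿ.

{7}

The ratio of consecutive coefficients is (n+1) · 1/11 → ∞.
Since the ratio → ∞, the series diverges for every z ≠ 7, and R = 0.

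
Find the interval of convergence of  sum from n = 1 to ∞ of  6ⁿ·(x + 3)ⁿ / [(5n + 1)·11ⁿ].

By the ratio test, |a_{n+1}/a_n| = [(5n + 1)/(5(n+1) + 1)] · 6/11 → 6/11.
The series converges when 6/11 · |x + 3| < 1, giving R = 11/6.
At x = -7/6: the terms are asymptotic to a nonzero constant times 1/n, so the series diverges by limit comparison with Σ 1/n.
When x = -29/6, the terms alternate in sign and decrease monotonically to 0 in absolute value (size ~ c/n), so the alternating series test gives convergence.

[-29/6, -7/6)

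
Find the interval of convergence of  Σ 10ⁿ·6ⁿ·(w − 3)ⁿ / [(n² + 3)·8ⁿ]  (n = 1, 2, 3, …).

By the ratio test, |a_{n+1}/a_n| = [(n² + 3)/((n+1)² + 3)] · 10·6/8 → 15/2.
Convergence for |w − 3| · 15/2 < 1, i.e. |w − 3| < 2/15. So R = 2/15.
When w = 47/15, absolute convergence follows by limit comparison with Σ 1/n².
Endpoint w = 43/15: the series is dominated by a constant times Σ 1/n², which converges (p = 2 > 1).

[43/15, 47/15]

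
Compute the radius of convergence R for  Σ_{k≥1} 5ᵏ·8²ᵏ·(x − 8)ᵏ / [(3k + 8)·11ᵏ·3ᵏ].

R = 33/320

Apply the ratio test: |a_{k+1}| / |a_k| = [(3k + 8)/(3(k+1) + 8)] · 5·64/(11·3), which tends to 320/33 as k → ∞.
Thus R = 1/(320/33) = 33/320.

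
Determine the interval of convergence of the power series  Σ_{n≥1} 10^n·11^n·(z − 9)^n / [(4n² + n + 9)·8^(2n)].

[463/55, 527/55]

By the ratio test, |a_{n+1}/a_n| = [(4n² + n + 9)/(4(n+1)² + (n+1) + 9)] · 10·11/64 → 55/32.
The series converges when 55/32 · |z − 9| < 1, giving R = 32/55.
At z = 527/55: absolute convergence follows by limit comparison with Σ 1/n².
At z = 463/55: absolute convergence follows by limit comparison with Σ 1/n².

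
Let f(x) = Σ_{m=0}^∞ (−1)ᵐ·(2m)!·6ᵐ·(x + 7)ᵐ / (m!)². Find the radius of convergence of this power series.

Apply the ratio test: |a_{m+1}| / |a_m| = (2m+1)·(2m+2)/(m+1)² · 6, which tends to 24 as m → ∞.
The series converges when 24 · |x + 7| < 1, giving R = 1/24.

R = 1/24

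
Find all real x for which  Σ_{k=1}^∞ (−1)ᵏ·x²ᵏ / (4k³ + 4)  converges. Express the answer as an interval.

The ratio of consecutive coefficients is (4k³ + 4)/(4(k+1)³ + 4) → 1.
Successive powers of x differ by 2, so the series converges when |x|² · 1 < 1, i.e. |x| < √(1) = 1. So R = 1.
When x = 1, absolute convergence follows by limit comparison with Σ 1/k³.
Endpoint x = -1: the terms are on the order of 1/k³, so the series converges absolutely by comparison with the p-series (p = 3 > 1).

[-1, 1]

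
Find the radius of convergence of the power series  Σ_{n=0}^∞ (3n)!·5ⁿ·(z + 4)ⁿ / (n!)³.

R = 1/135

By the ratio test, |a_{n+1}/a_n| = (3n+1)·(3n+2)·(3n+3)/(n+1)³ · 5 → 135.
The series converges when 135 · |z + 4| < 1, giving R = 1/135.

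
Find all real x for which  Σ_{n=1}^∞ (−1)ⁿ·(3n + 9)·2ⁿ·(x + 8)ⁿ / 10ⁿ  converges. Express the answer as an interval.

The ratio of consecutive coefficients is [(3(n+1) + 9)/(3n + 9)] · 2/10 → 1/5.
Convergence for |x + 8| · 1/5 < 1, i.e. |x + 8| < 5. So R = 5.
Endpoint x = -3: the terms do not tend to 0, so the series diverges.
Endpoint x = -13: the n-th term does not approach 0; divergence by the term test.

(-13, -3)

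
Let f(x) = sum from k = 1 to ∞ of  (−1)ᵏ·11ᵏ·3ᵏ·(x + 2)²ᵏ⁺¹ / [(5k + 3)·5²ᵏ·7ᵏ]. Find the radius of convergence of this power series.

R = 5√231/33

Apply the ratio test: |a_{k+1}| / |a_k| = [(5k + 3)/(5(k+1) + 3)] · 11·3/(25·7), which tends to 33/175 as k → ∞.
Writing y = (x + 2)², the series in y has radius 175/33, so |x + 2| < √(175/33) and R = 5√231/33.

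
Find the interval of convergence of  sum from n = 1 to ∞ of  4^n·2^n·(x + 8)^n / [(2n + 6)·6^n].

[-35/4, -29/4)

By the ratio test, |a_{n+1}/a_n| = [(2n + 6)/(2(n+1) + 6)] · 4·2/6 → 4/3.
Hence the series converges for |x + 8| < 1/(4/3) = 3/4, so the radius of convergence is 3/4.
When x = -29/4, the terms are asymptotic to a nonzero constant times 1/n, so the series diverges by limit comparison with Σ 1/n.
Endpoint x = -35/4: the terms alternate in sign and decrease monotonically to 0 in absolute value (size ~ c/n), so the alternating series test gives convergence.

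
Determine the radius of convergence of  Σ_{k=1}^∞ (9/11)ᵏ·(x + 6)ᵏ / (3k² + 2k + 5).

R = 11/9

The ratio of consecutive coefficients is [(3k² + 2k + 5)/(3(k+1)² + 2(k+1) + 5)] · 9/11 → 9/11.
Thus R = 1/(9/11) = 11/9.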